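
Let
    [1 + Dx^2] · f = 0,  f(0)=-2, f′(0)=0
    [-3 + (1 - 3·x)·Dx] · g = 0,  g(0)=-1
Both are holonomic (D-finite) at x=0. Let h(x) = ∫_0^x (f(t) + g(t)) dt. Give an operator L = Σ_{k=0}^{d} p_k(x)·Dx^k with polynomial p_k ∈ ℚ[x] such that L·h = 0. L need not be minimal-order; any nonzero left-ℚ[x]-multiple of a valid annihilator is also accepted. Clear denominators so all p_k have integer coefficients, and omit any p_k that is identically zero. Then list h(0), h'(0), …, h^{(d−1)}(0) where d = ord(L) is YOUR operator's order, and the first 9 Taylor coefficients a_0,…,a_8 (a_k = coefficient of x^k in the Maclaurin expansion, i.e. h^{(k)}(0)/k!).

L = (-165 + 18·x - 27·x^2)·Dx + (19 - 63·x + 27·x^2 - 27·x^3)·Dx^2 + (-165 + 18·x - 27·x^2)·Dx^3 + (19 - 63·x + 27·x^2 - 27·x^3)·Dx^4  (order 4).
h: a_k = 0, -3, -3/2, -8/3, -27/4, -973/60, -81/2, -262439/2520, -2187/8, …
ICs: h(0) = 0, h′(0) = -3, h′′(0) = -3, h′′′(0) = -16.

f: a_k = -2, 0, 1, 0, -1/12, 0, 1/360, 0, -1/20160, …
g: a_k = -1, -3, -9, -27, -81, -243, -729, -2187, -6561, …
h₀=f+g: left-lcm gives L₀, ord ≤ 3.
h=∫₀ˣh₀: take L = L₀·Dx.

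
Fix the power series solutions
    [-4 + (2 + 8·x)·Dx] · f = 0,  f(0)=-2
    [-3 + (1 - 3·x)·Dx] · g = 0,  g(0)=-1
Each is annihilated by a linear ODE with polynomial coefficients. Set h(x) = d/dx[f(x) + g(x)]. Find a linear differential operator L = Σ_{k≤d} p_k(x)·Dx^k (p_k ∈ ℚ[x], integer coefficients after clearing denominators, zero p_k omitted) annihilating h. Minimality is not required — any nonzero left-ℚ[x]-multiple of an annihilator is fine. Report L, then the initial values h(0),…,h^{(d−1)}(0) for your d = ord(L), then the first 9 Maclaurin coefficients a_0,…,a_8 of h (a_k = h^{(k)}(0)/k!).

f: a_k = -2, -4, 4, -8, 20, -56, 168, -528, 1716, …
g: a_k = -1, -3, -9, -27, -81, -243, -729, -2187, -6561, …
L₀ := lclm(L_f,L_g); ord L₀ ≤ 1+1.
Differentiate: ansatz ord ≤ ord L₀ ⇒ L.
L = (-90 - 108·x) + (-21 - 252·x - 378·x^2)·Dx + (4 + 13·x - 39·x^2 - 108·x^3)·Dx^2  (order 2).
h: a_k = -7, -10, -105, -244, -1495, -3366, -19005, -38760, -228627, …
ICs: h(0) = -7, h′(0) = -10.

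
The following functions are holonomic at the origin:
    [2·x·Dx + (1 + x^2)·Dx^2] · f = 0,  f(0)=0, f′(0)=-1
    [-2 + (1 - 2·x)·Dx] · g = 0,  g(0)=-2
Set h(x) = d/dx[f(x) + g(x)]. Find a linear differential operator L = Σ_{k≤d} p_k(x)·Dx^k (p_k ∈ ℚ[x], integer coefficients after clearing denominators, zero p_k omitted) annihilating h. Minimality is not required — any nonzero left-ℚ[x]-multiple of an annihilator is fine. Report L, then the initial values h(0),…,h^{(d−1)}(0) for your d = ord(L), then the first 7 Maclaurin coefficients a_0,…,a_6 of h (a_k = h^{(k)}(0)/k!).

L = (4 - 32·x - 12·x^2) + (-13 + 4·x - 25·x^2 - 12·x^3)·Dx + (2 - 3·x - 3·x^3 - 2·x^4)·Dx^2  (order 2).
h: a_k = -5, -16, -47, -128, -321, -768, -1791, …
ICs: h(0) = -5, h′(0) = -16.

f: a_k = 0, -1, 0, 1/3, 0, -1/5, 0, …
g: a_k = -2, -4, -8, -16, -32, -64, -128, …
L₀ := lclm(L_f,L_g); ord L₀ ≤ 2+1.
h=h₀': d/dx-closure on L₀ ⇒ L.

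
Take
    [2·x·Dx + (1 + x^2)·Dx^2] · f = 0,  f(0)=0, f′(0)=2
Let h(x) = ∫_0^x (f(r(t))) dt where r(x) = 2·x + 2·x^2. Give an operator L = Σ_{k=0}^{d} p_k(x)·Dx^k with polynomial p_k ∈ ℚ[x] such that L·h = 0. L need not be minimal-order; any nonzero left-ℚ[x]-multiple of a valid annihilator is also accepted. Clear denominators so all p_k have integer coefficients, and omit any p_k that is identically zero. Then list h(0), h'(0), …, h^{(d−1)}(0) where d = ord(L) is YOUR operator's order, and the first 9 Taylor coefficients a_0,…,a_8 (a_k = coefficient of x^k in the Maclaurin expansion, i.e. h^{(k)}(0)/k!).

L = (-2 + 8·x + 32·x^2 + 48·x^3 + 24·x^4)·Dx^2 + (1 + 2·x + 4·x^2 + 16·x^3 + 20·x^4 + 8·x^5)·Dx^3  (order 3).
h: a_k = 0, 0, 2, 4/3, -4/3, -16/5, -8/15, 176/21, 80/7, …
ICs: h(0) = 0, h′(0) = 0, h′′(0) = 4.

f: a_k = 0, 2, 0, -2/3, 0, 2/5, 0, -2/7, 0, …
L₀ from L_f via x↦r, Dx↦r'^{-1}Dx.
h=∫₀ˣh₀: take L = L₀·Dx.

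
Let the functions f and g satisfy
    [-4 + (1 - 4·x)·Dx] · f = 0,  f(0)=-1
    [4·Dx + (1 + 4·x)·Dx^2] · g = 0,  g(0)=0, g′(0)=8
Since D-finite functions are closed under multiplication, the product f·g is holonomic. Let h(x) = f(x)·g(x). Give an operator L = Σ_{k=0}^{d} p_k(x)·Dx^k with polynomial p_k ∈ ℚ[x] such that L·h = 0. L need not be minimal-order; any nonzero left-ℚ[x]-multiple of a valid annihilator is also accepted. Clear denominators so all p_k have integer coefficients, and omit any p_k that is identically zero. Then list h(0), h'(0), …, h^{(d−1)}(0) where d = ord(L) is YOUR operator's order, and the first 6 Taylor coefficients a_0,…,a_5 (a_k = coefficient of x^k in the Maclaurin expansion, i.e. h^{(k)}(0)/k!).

L = 16 + (4 + 48·x)·Dx + (-1 + 16·x^2)·Dx^2  (order 2).
h: a_k = 0, -8, -16, -320/3, -896/3, -24064/15, …
ICs: h(0) = 0, h′(0) = -8.

f: a_k = -1, -4, -16, -64, -256, -1024, …
g: a_k = 0, 8, -16, 128/3, -128, 2048/5, …
Product ⇒ symmetric product L₀, ord ≤ 2.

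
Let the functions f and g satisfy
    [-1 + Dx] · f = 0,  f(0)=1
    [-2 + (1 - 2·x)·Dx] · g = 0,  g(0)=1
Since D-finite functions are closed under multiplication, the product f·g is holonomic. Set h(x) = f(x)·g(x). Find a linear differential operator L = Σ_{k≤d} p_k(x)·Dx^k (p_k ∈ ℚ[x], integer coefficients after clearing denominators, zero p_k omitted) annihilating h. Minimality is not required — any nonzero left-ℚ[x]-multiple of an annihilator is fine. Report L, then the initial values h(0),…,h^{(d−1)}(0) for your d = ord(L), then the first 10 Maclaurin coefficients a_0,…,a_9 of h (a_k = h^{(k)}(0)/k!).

f: a_k = 1, 1, 1/2, 1/6, 1/24, 1/120, 1/720, 1/5040, 1/40320, 1/362880, …
g: a_k = 1, 2, 4, 8, 16, 32, 64, 128, 256, 512, …
Product ⇒ symmetric product L₀, ord ≤ 1.
L = (3 - 2·x) + (-1 + 2·x)·Dx  (order 1).
h: a_k = 1, 3, 13/2, 79/6, 211/8, 6331/120, 75973/720, 354541/1680, 17017969/40320, 306323443/362880, …
ICs: h(0) = 1.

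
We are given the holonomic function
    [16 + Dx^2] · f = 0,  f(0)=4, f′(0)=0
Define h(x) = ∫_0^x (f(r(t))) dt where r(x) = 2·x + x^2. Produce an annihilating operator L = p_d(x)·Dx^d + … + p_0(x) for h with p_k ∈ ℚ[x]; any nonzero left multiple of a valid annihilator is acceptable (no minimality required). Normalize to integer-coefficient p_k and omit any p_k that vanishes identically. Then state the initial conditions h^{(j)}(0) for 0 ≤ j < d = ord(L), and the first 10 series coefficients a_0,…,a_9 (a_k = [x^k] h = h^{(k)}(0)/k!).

f: a_k = 4, 0, -32, 0, 128/3, 0, -1024/45, 0, 2048/315, 0, …
Change of var in L_f (x↦r) gives L₀.
h=∫₀ˣh₀: take L = L₀·Dx.
L = (64 + 192·x + 192·x^2 + 64·x^3)·Dx - Dx^2 + (1 + x)·Dx^3  (order 3).
h: a_k = 0, 4, 0, -128/3, -32, 1952/15, 2048/9, -19456/315, -7552/15, -1182592/2835, …
ICs: h(0) = 0, h′(0) = 4, h′′(0) = 0.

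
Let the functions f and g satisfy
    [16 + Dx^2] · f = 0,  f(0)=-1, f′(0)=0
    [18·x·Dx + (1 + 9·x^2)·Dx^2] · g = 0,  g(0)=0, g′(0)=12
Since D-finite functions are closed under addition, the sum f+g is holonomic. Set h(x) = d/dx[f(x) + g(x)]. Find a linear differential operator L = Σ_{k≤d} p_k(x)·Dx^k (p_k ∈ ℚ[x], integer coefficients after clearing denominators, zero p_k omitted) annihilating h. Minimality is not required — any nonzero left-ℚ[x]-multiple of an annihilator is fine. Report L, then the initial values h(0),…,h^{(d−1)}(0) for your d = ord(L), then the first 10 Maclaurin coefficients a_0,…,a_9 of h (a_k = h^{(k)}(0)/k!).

L = (-13248·x + 181440·x^3 + 186624·x^5) + (-16 + 6048·x^2 + 66096·x^4 + 93312·x^6)·Dx + (-828·x + 11340·x^3 + 11664·x^5)·Dx^2 + (-1 + 378·x^2 + 4131·x^4 + 5832·x^6)·Dx^3  (order 3).
h: a_k = 12, 16, -108, -128/3, 972, 512/15, -8748, -4096/315, 78732, 8192/2835, …
ICs: h(0) = 12, h′(0) = 16, h′′(0) = -216.

f: a_k = -1, 0, 8, 0, -32/3, 0, 256/45, 0, -512/315, 0, …
g: a_k = 0, 12, 0, -36, 0, 972/5, 0, -8748/7, 0, 8748, …
h₀=f+g: left-lcm gives L₀, ord ≤ 4.
Differentiate: ansatz ord ≤ ord L₀ ⇒ L.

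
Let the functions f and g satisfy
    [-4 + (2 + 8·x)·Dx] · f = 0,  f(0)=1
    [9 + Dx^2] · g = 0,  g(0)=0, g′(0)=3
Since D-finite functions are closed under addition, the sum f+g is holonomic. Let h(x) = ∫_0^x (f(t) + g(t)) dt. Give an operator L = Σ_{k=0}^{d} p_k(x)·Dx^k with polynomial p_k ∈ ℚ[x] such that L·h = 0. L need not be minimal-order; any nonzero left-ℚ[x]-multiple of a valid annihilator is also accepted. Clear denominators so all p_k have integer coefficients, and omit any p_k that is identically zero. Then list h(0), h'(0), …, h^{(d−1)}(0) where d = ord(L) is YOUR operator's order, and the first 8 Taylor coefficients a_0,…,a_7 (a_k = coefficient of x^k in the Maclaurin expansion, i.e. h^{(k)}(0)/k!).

L = (-378 - 1296·x - 2592·x^2)·Dx + (45 + 828·x + 3888·x^2 + 5184·x^3)·Dx^2 + (-42 - 144·x - 288·x^2)·Dx^3 + (5 + 92·x + 432·x^2 + 576·x^3)·Dx^4  (order 4).
h: a_k = 0, 1, 5/2, -2/3, -1/8, -2, 1201/240, -12, …
ICs: h(0) = 0, h′(0) = 1, h′′(0) = 5, h′′′(0) = -4.

f: a_k = 1, 2, -2, 4, -10, 28, -84, 264, …
g: a_k = 0, 3, 0, -9/2, 0, 81/40, 0, -243/560, …
Weyl lclm of L_f,L_g ⇒ L₀ (ord ≤ 3).
h=∫₀ˣh₀: take L = L₀·Dx.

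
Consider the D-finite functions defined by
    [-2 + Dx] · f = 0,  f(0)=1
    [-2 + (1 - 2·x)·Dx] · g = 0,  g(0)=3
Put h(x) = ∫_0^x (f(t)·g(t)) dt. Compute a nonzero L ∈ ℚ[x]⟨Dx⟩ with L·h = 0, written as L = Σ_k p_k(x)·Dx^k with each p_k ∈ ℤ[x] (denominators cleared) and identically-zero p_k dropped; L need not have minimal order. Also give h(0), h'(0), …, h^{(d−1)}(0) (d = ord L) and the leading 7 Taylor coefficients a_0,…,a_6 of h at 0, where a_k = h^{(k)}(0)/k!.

f: a_k = 1, 2, 2, 4/3, 2/3, 4/15, 4/45, …
g: a_k = 3, 6, 12, 24, 48, 96, 192, …
L₀ := L_f ⊗_s L_g (sym. prod.), ord ≤ 1.
∫: right-multiply L₀ by Dx.
L = (4 - 4·x)·Dx + (-1 + 2·x)·Dx^2  (order 2).
h: a_k = 0, 3, 6, 10, 16, 26, 652/15, …
ICs: h(0) = 0, h′(0) = 3.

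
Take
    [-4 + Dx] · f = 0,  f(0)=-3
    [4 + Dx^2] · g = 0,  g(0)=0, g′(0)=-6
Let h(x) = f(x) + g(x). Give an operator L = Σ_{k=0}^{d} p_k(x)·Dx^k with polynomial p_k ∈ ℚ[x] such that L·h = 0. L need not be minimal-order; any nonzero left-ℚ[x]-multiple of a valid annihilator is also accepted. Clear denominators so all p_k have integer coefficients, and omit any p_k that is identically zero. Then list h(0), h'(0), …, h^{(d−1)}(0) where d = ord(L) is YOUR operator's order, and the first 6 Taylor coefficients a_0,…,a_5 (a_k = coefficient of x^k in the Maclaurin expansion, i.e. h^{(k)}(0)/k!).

L = -16 + 4·Dx - 4·Dx^2 + Dx^3  (order 3).
h: a_k = -3, -18, -24, -28, -32, -132/5, …
ICs: h(0) = -3, h′(0) = -18, h′′(0) = -48.

f: a_k = -3, -12, -24, -32, -32, -128/5, …
g: a_k = 0, -6, 0, 4, 0, -4/5, …
L₀ := lclm(L_f,L_g); ord L₀ ≤ 1+2.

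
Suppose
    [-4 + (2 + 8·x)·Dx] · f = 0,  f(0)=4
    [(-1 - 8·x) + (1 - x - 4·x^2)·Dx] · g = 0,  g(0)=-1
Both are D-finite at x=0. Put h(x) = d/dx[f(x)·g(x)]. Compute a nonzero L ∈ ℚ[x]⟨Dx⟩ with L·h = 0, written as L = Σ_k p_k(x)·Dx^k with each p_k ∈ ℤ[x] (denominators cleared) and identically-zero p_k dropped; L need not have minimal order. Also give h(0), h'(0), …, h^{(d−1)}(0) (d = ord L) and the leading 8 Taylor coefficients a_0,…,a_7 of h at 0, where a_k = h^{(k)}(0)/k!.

f: a_k = 4, 8, -8, 16, -40, 112, -336, 1056, …
g: a_k = -1, -1, -5, -9, -29, -65, -181, -441, …
Product ⇒ symmetric product L₀, ord ≤ 1.
h=h₀': d/dx-closure on L₀ ⇒ L.
L = (10 + 156·x + 540·x^2 + 800·x^3 + 960·x^4) + (-3 - 19·x - 30·x^2 + 56·x^3 + 352·x^4 + 384·x^5)·Dx  (order 1).
h: a_k = -12, -40, -252, -496, -2860, -4392, -28532, -28576, …
ICs: h(0) = -12.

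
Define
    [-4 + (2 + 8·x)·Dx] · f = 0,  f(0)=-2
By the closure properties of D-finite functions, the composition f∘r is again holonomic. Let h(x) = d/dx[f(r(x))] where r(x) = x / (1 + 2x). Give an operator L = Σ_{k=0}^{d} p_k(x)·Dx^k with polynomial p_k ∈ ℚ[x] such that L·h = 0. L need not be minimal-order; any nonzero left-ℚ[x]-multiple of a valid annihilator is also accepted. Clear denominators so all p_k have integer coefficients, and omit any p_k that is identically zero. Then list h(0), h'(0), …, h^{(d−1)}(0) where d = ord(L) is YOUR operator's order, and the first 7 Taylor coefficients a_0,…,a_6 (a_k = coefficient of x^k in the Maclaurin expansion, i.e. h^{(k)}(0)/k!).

L = (-6 - 24·x) + (-1 - 8·x - 12·x^2)·Dx  (order 1).
h: a_k = -4, 24, -120, 592, -3000, 15696, -84336, …
ICs: h(0) = -4.

f: a_k = -2, -4, 4, -8, 20, -56, 168, …
f∘r: x↦r, Dx↦Dx/r' in L_f ⇒ L₀.
Differentiate: ansatz ord ≤ ord L₀ ⇒ L.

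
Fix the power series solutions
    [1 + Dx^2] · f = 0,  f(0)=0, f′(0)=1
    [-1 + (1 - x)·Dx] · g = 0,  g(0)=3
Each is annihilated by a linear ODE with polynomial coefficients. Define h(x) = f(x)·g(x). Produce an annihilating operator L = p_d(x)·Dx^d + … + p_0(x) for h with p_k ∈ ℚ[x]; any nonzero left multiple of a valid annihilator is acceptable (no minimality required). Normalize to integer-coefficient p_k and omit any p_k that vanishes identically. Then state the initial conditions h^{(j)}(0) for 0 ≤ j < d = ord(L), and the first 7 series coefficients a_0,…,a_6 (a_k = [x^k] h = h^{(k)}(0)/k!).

L = (-1 + x) + 2·Dx + (-1 + x)·Dx^2  (order 2).
h: a_k = 0, 3, 3, 5/2, 5/2, 101/40, 101/40, …
ICs: h(0) = 0, h′(0) = 3.

f: a_k = 0, 1, 0, -1/6, 0, 1/120, 0, …
g: a_k = 3, 3, 3, 3, 3, 3, 3, …
Sym-product of L_f,L_g gives L₀ (≤ ord 2).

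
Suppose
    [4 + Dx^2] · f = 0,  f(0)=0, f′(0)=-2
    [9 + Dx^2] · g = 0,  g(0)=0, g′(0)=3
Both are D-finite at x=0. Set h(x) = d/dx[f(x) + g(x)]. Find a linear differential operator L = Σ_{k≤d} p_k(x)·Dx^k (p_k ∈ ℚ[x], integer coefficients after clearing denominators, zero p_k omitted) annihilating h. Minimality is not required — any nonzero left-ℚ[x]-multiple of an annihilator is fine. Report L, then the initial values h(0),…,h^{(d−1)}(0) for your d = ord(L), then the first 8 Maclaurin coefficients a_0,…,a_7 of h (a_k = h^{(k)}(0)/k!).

L = 36 + 13·Dx^2 + Dx^4  (order 4).
h: a_k = 1, 0, -19/2, 0, 211/24, 0, -2059/720, 0, …
ICs: h(0) = 1, h′(0) = 0, h′′(0) = -19, h′′′(0) = 0.

f: a_k = 0, -2, 0, 4/3, 0, -4/15, 0, 8/315, …
g: a_k = 0, 3, 0, -9/2, 0, 81/40, 0, -243/560, …
L₀ := lclm(L_f,L_g); ord L₀ ≤ 2+2.
h=h₀': d/dx-closure on L₀ ⇒ L.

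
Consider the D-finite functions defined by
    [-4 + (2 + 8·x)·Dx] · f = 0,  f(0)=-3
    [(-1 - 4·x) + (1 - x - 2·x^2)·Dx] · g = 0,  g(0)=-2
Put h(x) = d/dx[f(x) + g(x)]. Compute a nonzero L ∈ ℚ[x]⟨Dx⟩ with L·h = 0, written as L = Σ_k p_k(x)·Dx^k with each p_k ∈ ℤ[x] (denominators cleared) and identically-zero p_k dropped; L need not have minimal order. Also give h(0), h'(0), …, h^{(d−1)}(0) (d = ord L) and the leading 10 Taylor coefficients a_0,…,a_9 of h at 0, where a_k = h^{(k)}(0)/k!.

L = (-66 - 300·x - 720·x^2 - 480·x^3 - 480·x^4) + (-9 - 180·x - 954·x^2 - 1872·x^3 - 1800·x^4 - 1440·x^5)·Dx + (4 + 33·x + 69·x^2 - 28·x^3 - 228·x^4 - 480·x^5 - 320·x^6)·Dx^2  (order 2).
h: a_k = -8, 0, -66, 32, -630, 996, -6734, 17856, -83358, 278060, …
ICs: h(0) = -8, h′(0) = 0.

f: a_k = -3, -6, 6, -12, 30, -84, 252, -792, 2574, -8580, …
g: a_k = -2, -2, -6, -10, -22, -42, -86, -170, -342, -682, …
Sum ⇒ L₀ = lclm(L_f,L_g) in ℚ(x)⟨Dx⟩.
Differentiate: ansatz ord ≤ ord L₀ ⇒ L.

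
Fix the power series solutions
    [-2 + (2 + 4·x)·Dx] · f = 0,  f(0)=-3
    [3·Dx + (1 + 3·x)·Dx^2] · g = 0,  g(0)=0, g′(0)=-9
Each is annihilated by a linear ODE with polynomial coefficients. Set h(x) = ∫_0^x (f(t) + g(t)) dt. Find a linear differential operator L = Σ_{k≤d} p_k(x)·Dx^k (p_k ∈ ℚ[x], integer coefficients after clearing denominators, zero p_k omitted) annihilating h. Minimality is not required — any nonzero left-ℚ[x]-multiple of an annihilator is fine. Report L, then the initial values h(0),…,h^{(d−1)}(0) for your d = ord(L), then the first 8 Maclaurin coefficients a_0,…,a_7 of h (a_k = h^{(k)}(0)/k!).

f: a_k = -3, -3, 3/2, -3/2, 15/8, -21/8, 63/16, -99/16, …
g: a_k = 0, -9, 27/2, -27, 243/4, -729/5, 729/2, -6561/7, …
f+g: L₀ = lclm(L_f,L_g), ord ≤ 1+2.
∫: right-multiply L₀ by Dx.
L = (9 + 9·x)·Dx^2 + (15 + 54·x + 45·x^2)·Dx^3 + (2 + 13·x + 27·x^2 + 18·x^3)·Dx^4  (order 4).
h: a_k = 0, -3, -6, 5, -57/8, 501/40, -1979/80, 5895/112, …
ICs: h(0) = 0, h′(0) = -3, h′′(0) = -12, h′′′(0) = 30.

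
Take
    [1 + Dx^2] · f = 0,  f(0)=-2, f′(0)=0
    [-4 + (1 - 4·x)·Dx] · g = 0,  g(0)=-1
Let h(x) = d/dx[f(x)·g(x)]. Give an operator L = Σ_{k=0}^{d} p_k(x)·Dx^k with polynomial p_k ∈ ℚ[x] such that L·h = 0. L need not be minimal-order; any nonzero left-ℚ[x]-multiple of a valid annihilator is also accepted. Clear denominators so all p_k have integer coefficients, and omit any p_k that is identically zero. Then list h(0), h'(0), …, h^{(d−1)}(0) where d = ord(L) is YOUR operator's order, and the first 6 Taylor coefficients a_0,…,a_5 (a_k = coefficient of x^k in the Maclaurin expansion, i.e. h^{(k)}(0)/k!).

L = (-31 - 8·x + 16·x^2) + (-8 + 32·x)·Dx + (1 - 8·x + 16·x^2)·Dx^2  (order 2).
h: a_k = 8, 62, 372, 5953/3, 29765/3, 2857439/60, …
ICs: h(0) = 8, h′(0) = 62.

f: a_k = -2, 0, 1, 0, -1/12, 0, …
g: a_k = -1, -4, -16, -64, -256, -1024, …
f·g: L₀ = L_f ⊗_s L_g, ord ≤ 2·1.
Derive L from L₀ (diff closure).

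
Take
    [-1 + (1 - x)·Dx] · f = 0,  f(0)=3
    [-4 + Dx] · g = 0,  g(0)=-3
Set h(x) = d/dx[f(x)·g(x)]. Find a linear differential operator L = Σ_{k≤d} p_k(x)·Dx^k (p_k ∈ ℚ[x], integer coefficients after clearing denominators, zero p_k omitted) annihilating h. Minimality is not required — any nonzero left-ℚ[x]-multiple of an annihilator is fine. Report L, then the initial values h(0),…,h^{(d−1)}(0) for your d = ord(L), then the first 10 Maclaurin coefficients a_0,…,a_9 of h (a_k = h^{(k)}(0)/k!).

L = (26 - 40·x + 16·x^2) + (-5 + 9·x - 4·x^2)·Dx  (order 1).
h: a_k = -45, -234, -639, -1236, -1929, -2622, -16319/5, -134648/35, -153527/35, -1543462/315, …
ICs: h(0) = -45.

f: a_k = 3, 3, 3, 3, 3, 3, 3, 3, 3, 3, …
g: a_k = -3, -12, -24, -32, -32, -128/5, -256/15, -1024/105, -512/105, -2048/945, …
Product ⇒ symmetric product L₀, ord ≤ 1.
Differentiate: ansatz ord ≤ ord L₀ ⇒ L.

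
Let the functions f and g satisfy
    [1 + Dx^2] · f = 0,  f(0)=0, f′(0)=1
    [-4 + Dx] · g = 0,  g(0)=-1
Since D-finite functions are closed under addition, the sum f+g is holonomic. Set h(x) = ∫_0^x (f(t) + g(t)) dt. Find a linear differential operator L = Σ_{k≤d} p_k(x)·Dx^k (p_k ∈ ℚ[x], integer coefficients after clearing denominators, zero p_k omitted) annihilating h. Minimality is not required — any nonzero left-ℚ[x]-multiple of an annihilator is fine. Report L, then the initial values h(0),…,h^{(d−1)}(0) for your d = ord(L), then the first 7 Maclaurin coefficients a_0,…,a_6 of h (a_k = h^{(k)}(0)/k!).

f: a_k = 0, 1, 0, -1/6, 0, 1/120, 0, …
g: a_k = -1, -4, -8, -32/3, -32/3, -128/15, -256/45, …
f+g: L₀ = lclm(L_f,L_g), ord ≤ 2+1.
∫: right-multiply L₀ by Dx.
L = -4·Dx + Dx^2 - 4·Dx^3 + Dx^4  (order 4).
h: a_k = 0, -1, -3/2, -8/3, -65/24, -32/15, -341/240, …
ICs: h(0) = 0, h′(0) = -1, h′′(0) = -3, h′′′(0) = -16.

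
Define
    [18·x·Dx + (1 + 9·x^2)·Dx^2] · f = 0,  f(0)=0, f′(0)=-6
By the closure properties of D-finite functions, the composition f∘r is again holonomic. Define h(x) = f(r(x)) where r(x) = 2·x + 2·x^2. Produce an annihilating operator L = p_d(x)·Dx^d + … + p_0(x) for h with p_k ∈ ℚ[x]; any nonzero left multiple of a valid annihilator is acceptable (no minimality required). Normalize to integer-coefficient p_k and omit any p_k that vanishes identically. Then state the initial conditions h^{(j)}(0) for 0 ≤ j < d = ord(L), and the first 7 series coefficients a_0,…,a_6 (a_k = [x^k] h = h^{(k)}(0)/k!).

f: a_k = 0, -6, 0, 18, 0, -486/5, 0, …
Change of var in L_f (x↦r) gives L₀.
L = (-2 + 72·x + 288·x^2 + 432·x^3 + 216·x^4)·Dx + (1 + 2·x + 36·x^2 + 144·x^3 + 180·x^4 + 72·x^5)·Dx^2  (order 2).
h: a_k = 0, -12, -12, 144, 432, -13392/5, -15408, …
ICs: h(0) = 0, h′(0) = -12.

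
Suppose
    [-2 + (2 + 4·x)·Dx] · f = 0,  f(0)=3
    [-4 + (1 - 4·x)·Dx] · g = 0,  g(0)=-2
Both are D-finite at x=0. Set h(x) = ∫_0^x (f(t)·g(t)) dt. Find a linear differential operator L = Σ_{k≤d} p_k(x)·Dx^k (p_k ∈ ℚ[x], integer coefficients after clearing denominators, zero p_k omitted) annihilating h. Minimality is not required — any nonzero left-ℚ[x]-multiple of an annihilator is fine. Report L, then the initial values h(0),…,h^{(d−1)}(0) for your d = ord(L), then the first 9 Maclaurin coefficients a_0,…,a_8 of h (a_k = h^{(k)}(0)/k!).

L = (5 + 4·x)·Dx + (-1 + 2·x + 8·x^2)·Dx^2  (order 2).
h: a_k = 0, -6, -15, -39, -471/4, -7521/20, -10035/8, -240777/56, -963207/64, …
ICs: h(0) = 0, h′(0) = -6.

f: a_k = 3, 3, -3/2, 3/2, -15/8, 21/8, -63/16, 99/16, -1287/128, …
g: a_k = -2, -8, -32, -128, -512, -2048, -8192, -32768, -131072, …
f·g: L₀ = L_f ⊗_s L_g, ord ≤ 1·1.
∫: right-multiply L₀ by Dx.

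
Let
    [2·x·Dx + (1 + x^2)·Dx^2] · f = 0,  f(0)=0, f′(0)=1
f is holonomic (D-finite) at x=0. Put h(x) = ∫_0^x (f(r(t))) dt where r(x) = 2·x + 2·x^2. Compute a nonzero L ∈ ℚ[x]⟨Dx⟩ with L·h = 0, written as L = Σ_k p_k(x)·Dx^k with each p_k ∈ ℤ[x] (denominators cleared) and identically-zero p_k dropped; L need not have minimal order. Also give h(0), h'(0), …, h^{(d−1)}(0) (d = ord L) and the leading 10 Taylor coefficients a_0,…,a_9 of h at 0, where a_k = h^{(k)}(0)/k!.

L = (-2 + 8·x + 32·x^2 + 48·x^3 + 24·x^4)·Dx^2 + (1 + 2·x + 4·x^2 + 16·x^3 + 20·x^4 + 8·x^5)·Dx^3  (order 3).
h: a_k = 0, 0, 1, 2/3, -2/3, -8/5, -4/15, 88/21, 40/7, -64/9, …
ICs: h(0) = 0, h′(0) = 0, h′′(0) = 2.

f: a_k = 0, 1, 0, -1/3, 0, 1/5, 0, -1/7, 0, 1/9, …
Change of var in L_f (x↦r) gives L₀.
Integrate: L := L₀·Dx.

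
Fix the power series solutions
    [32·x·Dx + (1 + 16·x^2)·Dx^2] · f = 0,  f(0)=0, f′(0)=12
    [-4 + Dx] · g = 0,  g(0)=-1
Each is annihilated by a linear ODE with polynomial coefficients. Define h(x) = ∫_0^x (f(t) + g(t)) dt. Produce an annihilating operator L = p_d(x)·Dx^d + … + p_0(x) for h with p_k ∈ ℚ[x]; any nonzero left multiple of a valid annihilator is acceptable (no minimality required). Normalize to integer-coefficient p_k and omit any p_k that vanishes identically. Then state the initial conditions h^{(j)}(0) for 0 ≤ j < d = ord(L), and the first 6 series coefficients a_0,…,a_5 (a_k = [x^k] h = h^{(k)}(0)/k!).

f: a_k = 0, 12, 0, -64, 0, 3072/5, …
g: a_k = -1, -4, -8, -32/3, -32/3, -128/15, …
Sum ⇒ L₀ = lclm(L_f,L_g) in ℚ(x)⟨Dx⟩.
Integrate: L := L₀·Dx.
L = (32 - 256·x - 512·x^2)·Dx^2 + (-12 + 48·x + 64·x^2 - 256·x^3)·Dx^3 + (1 + 4·x + 16·x^2 + 64·x^3)·Dx^4  (order 4).
h: a_k = 0, -1, 4, -8/3, -56/3, -32/15, …
ICs: h(0) = 0, h′(0) = -1, h′′(0) = 8, h′′′(0) = -16.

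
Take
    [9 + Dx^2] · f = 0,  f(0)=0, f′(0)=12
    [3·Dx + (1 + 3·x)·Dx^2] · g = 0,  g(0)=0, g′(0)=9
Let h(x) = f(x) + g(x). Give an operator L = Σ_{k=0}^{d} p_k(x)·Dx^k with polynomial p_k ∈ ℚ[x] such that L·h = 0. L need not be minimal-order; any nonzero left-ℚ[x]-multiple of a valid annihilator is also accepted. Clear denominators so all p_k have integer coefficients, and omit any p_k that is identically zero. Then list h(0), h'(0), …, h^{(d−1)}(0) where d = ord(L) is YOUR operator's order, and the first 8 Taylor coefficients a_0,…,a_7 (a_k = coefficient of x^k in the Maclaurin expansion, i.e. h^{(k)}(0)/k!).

L = (63 + 54·x + 81·x^2)·Dx + (9 + 45·x + 81·x^2 + 81·x^3)·Dx^2 + (7 + 6·x + 9·x^2)·Dx^3 + (1 + 5·x + 9·x^2 + 9·x^3)·Dx^4  (order 4).
h: a_k = 0, 21, -27/2, 9, -243/4, 1539/10, -729/2, 18711/20, …
ICs: h(0) = 0, h′(0) = 21, h′′(0) = -27, h′′′(0) = 54.

f: a_k = 0, 12, 0, -18, 0, 81/10, 0, -243/140, …
g: a_k = 0, 9, -27/2, 27, -243/4, 729/5, -729/2, 6561/7, …
L₀ := lclm(L_f,L_g); ord L₀ ≤ 2+2.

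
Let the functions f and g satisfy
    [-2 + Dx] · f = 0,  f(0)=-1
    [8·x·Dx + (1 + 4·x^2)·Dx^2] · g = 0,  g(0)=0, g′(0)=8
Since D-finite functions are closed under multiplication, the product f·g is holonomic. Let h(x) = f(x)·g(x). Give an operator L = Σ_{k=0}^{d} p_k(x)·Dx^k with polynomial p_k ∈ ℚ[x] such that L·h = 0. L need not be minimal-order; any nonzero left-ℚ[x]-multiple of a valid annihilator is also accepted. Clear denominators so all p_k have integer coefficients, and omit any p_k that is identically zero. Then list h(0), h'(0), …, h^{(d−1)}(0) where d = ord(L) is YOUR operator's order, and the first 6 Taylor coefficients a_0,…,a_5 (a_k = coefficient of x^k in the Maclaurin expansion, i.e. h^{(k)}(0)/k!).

f: a_k = -1, -2, -2, -4/3, -2/3, -4/15, …
g: a_k = 0, 8, 0, -32/3, 0, 128/5, …
L₀ := L_f ⊗_s L_g (sym. prod.), ord ≤ 2.
L = (4 - 16·x + 16·x^2) + (-4 + 8·x - 16·x^2)·Dx + (1 + 4·x^2)·Dx^2  (order 2).
h: a_k = 0, -8, -16, -16/3, 32/3, -48/5, …
ICs: h(0) = 0, h′(0) = -8.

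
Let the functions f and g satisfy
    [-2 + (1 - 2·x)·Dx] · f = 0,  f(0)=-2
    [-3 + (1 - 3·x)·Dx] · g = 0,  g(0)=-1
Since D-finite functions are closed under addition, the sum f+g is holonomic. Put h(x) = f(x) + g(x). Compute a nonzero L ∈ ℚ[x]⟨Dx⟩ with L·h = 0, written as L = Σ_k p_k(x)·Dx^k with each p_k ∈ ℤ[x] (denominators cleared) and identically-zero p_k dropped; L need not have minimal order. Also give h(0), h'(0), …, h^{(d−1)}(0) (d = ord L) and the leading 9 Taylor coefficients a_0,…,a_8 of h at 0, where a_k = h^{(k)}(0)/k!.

L = -12 + (10 - 24·x)·Dx + (-1 + 5·x - 6·x^2)·Dx^2  (order 2).
h: a_k = -3, -7, -17, -43, -113, -307, -857, -2443, -7073, …
ICs: h(0) = -3, h′(0) = -7.

f: a_k = -2, -4, -8, -16, -32, -64, -128, -256, -512, …
g: a_k = -1, -3, -9, -27, -81, -243, -729, -2187, -6561, …
L₀ := lclm(L_f,L_g); ord L₀ ≤ 1+1.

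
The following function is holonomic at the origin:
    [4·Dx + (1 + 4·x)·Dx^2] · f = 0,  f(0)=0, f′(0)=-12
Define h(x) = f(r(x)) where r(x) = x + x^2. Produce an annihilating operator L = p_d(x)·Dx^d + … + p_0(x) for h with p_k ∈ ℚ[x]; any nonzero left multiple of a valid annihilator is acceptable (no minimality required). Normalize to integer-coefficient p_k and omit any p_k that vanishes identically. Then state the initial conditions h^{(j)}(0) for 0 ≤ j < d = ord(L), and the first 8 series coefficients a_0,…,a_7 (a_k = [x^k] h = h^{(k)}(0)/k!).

L = 2·Dx + (1 + 2·x)·Dx^2  (order 2).
h: a_k = 0, -12, 12, -16, 24, -192/5, 64, -768/7, …
ICs: h(0) = 0, h′(0) = -12.

f: a_k = 0, -12, 24, -64, 192, -3072/5, 2048, -49152/7, …
L₀ from L_f via x↦r, Dx↦r'^{-1}Dx.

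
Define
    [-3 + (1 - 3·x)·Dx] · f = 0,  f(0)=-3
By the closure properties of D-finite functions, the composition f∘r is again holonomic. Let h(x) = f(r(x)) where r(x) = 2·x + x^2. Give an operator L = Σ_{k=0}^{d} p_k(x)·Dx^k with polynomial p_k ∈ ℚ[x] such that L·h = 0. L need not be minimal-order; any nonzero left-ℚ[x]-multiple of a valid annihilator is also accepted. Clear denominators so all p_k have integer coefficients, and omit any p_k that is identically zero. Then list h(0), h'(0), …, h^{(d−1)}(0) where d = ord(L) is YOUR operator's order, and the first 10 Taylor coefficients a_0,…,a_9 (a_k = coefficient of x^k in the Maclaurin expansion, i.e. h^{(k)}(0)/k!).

f: a_k = -3, -9, -27, -81, -243, -729, -2187, -6561, -19683, -59049, …
f∘r: x↦r, Dx↦Dx/r' in L_f ⇒ L₀.
L = (6 + 6·x) + (-1 + 6·x + 3·x^2)·Dx  (order 1).
h: a_k = -3, -18, -117, -756, -4887, -31590, -204201, -1319976, -8532459, -55154682, …
ICs: h(0) = -3.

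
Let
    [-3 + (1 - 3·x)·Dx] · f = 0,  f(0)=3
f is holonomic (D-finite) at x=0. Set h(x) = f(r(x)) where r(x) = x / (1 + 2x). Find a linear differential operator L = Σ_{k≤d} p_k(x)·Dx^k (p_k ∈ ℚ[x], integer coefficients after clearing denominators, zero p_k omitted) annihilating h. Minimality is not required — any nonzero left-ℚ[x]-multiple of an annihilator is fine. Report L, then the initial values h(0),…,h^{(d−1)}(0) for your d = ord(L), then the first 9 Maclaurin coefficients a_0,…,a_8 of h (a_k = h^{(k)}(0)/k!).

L = 3 + (-1 - x + 2·x^2)·Dx  (order 1).
h: a_k = 3, 9, 9, 9, 9, 9, 9, 9, 9, …
ICs: h(0) = 3.

f: a_k = 3, 9, 27, 81, 243, 729, 2187, 6561, 19683, …
Substitute x→r, Dx→(1/r')Dx; clear ⇒ L₀.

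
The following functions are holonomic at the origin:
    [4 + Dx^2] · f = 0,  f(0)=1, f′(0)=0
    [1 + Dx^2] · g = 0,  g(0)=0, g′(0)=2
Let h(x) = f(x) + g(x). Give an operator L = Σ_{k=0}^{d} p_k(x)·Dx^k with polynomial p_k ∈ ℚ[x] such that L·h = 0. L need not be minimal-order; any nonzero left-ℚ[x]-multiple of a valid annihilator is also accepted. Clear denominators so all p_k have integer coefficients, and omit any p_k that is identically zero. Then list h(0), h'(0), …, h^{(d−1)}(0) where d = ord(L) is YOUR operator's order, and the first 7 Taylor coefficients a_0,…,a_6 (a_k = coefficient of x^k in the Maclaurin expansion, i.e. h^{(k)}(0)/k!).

f: a_k = 1, 0, -2, 0, 2/3, 0, -4/45, …
g: a_k = 0, 2, 0, -1/3, 0, 1/60, 0, …
L₀ := lclm(L_f,L_g); ord L₀ ≤ 2+2.
L = 4 + 5·Dx^2 + Dx^4  (order 4).
h: a_k = 1, 2, -2, -1/3, 2/3, 1/60, -4/45, …
ICs: h(0) = 1, h′(0) = 2, h′′(0) = -4, h′′′(0) = -2.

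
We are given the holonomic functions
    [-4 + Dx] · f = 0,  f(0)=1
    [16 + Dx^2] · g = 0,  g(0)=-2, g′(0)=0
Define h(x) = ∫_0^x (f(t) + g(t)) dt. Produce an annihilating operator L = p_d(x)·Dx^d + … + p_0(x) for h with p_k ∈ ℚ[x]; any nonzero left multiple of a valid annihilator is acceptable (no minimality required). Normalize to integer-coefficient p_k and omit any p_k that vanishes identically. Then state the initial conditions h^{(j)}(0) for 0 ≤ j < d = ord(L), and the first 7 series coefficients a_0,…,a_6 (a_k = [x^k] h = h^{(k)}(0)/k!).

f: a_k = 1, 4, 8, 32/3, 32/3, 128/15, 256/45, …
g: a_k = -2, 0, 16, 0, -64/3, 0, 512/45, …
L₀ := lclm(L_f,L_g); ord L₀ ≤ 1+2.
h=∫₀ˣh₀: take L = L₀·Dx.
L = -64·Dx + 16·Dx^2 - 4·Dx^3 + Dx^4  (order 4).
h: a_k = 0, -1, 2, 8, 8/3, -32/15, 64/45, …
ICs: h(0) = 0, h′(0) = -1, h′′(0) = 4, h′′′(0) = 48.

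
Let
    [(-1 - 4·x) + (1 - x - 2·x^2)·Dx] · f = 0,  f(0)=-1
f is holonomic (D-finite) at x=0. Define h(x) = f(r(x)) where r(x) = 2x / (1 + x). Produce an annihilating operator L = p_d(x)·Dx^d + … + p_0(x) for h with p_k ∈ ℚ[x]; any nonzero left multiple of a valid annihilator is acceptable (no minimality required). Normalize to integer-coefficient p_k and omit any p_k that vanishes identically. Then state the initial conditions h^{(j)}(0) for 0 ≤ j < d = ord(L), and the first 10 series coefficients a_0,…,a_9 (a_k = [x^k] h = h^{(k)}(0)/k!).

L = (2 + 18·x) + (-1 - x + 9·x^2 + 9·x^3)·Dx  (order 1).
h: a_k = -1, -2, -10, -18, -90, -162, -810, -1458, -7290, -13122, …
ICs: h(0) = -1.

f: a_k = -1, -1, -3, -5, -11, -21, -43, -85, -171, -341, …
h₀=f(r): pull back L_f along r ⇒ L₀.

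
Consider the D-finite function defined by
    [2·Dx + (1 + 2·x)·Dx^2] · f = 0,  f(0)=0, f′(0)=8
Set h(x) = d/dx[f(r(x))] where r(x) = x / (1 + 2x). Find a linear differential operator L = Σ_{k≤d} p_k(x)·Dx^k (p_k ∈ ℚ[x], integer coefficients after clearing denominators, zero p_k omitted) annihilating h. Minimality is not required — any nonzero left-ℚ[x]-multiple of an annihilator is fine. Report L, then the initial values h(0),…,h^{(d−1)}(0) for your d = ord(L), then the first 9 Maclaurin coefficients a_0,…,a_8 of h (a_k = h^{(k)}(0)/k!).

f: a_k = 0, 8, -8, 32/3, -16, 128/5, -128/3, 512/7, -128, …
h₀=f(r): pull back L_f along r ⇒ L₀.
h=h₀': d/dx-closure on L₀ ⇒ L.
L = (6 + 16·x) + (1 + 6·x + 8·x^2)·Dx  (order 1).
h: a_k = 8, -48, 224, -960, 3968, -16128, 65024, -261120, 1046528, …
ICs: h(0) = 8.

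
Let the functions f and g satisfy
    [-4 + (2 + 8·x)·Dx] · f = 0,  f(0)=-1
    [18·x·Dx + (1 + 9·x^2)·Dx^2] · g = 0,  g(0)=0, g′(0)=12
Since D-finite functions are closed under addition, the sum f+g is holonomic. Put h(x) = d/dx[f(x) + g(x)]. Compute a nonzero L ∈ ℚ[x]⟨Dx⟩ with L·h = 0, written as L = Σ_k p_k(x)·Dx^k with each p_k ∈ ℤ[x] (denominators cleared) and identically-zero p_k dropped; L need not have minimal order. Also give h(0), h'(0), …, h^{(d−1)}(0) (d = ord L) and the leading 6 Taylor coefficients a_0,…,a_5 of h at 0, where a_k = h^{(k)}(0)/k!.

f: a_k = -1, -2, 2, -4, 10, -28, …
g: a_k = 0, 12, 0, -36, 0, 972/5, …
Sum ⇒ L₀ = lclm(L_f,L_g) in ℚ(x)⟨Dx⟩.
h₀' ⇒ L via d/dx closure of L₀.
L = (-18 - 180·x + 486·x^2 + 972·x^3) + (-15 - 72·x - 9·x^2 + 1944·x^3 + 3402·x^4)·Dx + (-1 + 5·x + 54·x^2 + 153·x^3 + 567·x^4 + 972·x^5)·Dx^2  (order 2).
h: a_k = 10, 4, -120, 40, 832, 504, …
ICs: h(0) = 10, h′(0) = 4.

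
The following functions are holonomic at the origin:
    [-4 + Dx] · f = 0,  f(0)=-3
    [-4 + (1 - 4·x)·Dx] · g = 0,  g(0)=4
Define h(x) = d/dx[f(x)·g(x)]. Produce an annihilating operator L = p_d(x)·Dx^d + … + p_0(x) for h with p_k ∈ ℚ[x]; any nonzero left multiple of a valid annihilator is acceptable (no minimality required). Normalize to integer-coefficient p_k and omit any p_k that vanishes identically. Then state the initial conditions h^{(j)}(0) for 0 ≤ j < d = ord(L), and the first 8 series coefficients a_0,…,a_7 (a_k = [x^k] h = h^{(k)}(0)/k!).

f: a_k = -3, -12, -24, -32, -32, -128/5, -256/15, -1024/105, …
g: a_k = 4, 16, 64, 256, 1024, 4096, 16384, 65536, …
L₀ := L_f ⊗_s L_g (sym. prod.), ord ≤ 1.
h=h₀': d/dx-closure on L₀ ⇒ L.
L = (10 - 32·x + 32·x^2) + (-1 + 6·x - 8·x^2)·Dx  (order 1).
h: a_k = -96, -960, -6144, -33280, -166912, -4007936/5, -11223040/3, -1795702784/105, …
ICs: h(0) = -96.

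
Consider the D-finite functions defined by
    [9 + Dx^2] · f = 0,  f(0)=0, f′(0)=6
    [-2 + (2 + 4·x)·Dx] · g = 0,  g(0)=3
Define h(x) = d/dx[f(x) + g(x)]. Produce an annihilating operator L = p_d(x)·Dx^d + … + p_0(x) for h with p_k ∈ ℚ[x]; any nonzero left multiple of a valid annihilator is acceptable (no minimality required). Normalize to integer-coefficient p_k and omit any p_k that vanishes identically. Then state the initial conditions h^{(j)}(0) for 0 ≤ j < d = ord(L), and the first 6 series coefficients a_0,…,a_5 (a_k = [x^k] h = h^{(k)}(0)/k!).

f: a_k = 0, 6, 0, -9, 0, 81/20, …
g: a_k = 3, 3, -3/2, 3/2, -15/8, 21/8, …
L₀ := lclm(L_f,L_g); ord L₀ ≤ 2+1.
h=h₀': d/dx-closure on L₀ ⇒ L.
L = (-18 - 27·x - 27·x^2) + (-9 - 45·x - 81·x^2 - 54·x^3)·Dx + (-2 - 3·x - 3·x^2)·Dx^2 + (-1 - 5·x - 9·x^2 - 6·x^3)·Dx^3  (order 3).
h: a_k = 9, -3, -45/2, -15/2, 267/8, -189/8, …
ICs: h(0) = 9, h′(0) = -3, h′′(0) = -45.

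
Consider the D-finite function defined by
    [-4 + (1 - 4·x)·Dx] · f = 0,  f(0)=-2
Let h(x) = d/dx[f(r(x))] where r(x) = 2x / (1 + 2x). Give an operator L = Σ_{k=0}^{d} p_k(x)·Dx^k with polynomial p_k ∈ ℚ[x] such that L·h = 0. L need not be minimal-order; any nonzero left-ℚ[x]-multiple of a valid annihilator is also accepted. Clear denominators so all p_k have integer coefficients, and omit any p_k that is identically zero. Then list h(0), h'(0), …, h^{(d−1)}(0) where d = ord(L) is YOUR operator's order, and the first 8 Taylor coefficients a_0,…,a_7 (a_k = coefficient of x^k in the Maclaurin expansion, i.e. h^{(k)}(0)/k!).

f: a_k = -2, -8, -32, -128, -512, -2048, -8192, -32768, …
Change of var in L_f (x↦r) gives L₀.
h₀' ⇒ L via d/dx closure of L₀.
L = 12 + (-1 + 6·x)·Dx  (order 1).
h: a_k = -16, -192, -1728, -13824, -103680, -746496, -5225472, -35831808, …
ICs: h(0) = -16.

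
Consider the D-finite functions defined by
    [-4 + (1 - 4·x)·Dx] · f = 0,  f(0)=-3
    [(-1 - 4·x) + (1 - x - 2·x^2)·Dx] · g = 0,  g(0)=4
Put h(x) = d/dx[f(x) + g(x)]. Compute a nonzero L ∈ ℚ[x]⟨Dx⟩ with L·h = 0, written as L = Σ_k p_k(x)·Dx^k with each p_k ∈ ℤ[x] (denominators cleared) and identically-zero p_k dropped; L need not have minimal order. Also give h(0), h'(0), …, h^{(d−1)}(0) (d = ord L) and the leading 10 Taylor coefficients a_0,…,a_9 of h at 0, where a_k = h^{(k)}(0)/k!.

L = (168 + 192·x + 1728·x^2 - 768·x^3 + 768·x^4) + (-33 - 144·x + 264·x^2 + 1056·x^3 - 576·x^4 + 768·x^5)·Dx + (1 + 13·x - 100·x^2 + 120·x^3 + 40·x^4 - 64·x^5 + 128·x^6)·Dx^2  (order 2).
h: a_k = -8, -72, -516, -2896, -14940, -72696, -341684, -1567392, -7065612, -31429960, …
ICs: h(0) = -8, h′(0) = -72.

f: a_k = -3, -12, -48, -192, -768, -3072, -12288, -49152, -196608, -786432, …
g: a_k = 4, 4, 12, 20, 44, 84, 172, 340, 684, 1364, …
f+g: L₀ = lclm(L_f,L_g), ord ≤ 1+1.
Differentiate: ansatz ord ≤ ord L₀ ⇒ L.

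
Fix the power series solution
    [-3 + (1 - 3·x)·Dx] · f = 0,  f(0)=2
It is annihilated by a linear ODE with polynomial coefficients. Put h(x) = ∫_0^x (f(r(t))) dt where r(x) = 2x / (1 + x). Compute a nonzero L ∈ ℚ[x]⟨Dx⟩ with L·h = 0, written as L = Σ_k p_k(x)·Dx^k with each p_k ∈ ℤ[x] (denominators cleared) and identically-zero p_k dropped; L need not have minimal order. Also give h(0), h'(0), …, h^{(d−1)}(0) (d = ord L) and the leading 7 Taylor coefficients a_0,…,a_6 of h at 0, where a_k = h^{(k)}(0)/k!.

f: a_k = 2, 6, 18, 54, 162, 486, 1458, …
L₀ from L_f via x↦r, Dx↦r'^{-1}Dx.
∫: right-multiply L₀ by Dx.
L = 6·Dx + (-1 + 4·x + 5·x^2)·Dx^2  (order 2).
h: a_k = 0, 2, 6, 20, 75, 300, 1250, …
ICs: h(0) = 0, h′(0) = 2.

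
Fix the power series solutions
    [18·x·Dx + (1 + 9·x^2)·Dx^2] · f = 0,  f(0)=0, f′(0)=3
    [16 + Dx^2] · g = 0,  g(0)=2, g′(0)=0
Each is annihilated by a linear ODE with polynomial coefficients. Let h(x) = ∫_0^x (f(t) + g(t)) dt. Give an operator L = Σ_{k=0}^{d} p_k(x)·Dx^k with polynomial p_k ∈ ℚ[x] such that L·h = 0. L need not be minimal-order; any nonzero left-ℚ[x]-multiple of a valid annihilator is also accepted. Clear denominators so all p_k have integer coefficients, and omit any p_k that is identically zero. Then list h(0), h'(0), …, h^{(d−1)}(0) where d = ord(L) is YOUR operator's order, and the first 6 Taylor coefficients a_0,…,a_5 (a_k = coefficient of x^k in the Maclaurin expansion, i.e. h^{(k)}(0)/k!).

L = (-13248·x + 181440·x^3 + 186624·x^5)·Dx^2 + (-16 + 6048·x^2 + 66096·x^4 + 93312·x^6)·Dx^3 + (-828·x + 11340·x^3 + 11664·x^5)·Dx^4 + (-1 + 378·x^2 + 4131·x^4 + 5832·x^6)·Dx^5  (order 5).
h: a_k = 0, 2, 3/2, -16/3, -9/4, 64/15, …
ICs: h(0) = 0, h′(0) = 2, h′′(0) = 3, h′′′(0) = -32, h′′′′(0) = -54.

f: a_k = 0, 3, 0, -9, 0, 243/5, …
g: a_k = 2, 0, -16, 0, 64/3, 0, …
f+g: L₀ = lclm(L_f,L_g), ord ≤ 2+2.
Integrate: L := L₀·Dx.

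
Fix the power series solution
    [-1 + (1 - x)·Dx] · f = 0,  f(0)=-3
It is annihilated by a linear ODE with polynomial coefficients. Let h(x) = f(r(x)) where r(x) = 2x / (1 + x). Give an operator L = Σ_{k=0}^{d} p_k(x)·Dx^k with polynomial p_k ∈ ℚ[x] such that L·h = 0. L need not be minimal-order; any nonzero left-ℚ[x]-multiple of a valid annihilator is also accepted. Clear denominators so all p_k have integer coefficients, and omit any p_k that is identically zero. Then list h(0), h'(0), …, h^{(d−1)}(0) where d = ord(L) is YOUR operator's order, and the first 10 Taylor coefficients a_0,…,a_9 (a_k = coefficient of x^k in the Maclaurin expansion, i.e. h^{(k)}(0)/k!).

f: a_k = -3, -3, -3, -3, -3, -3, -3, -3, -3, -3, …
Change of var in L_f (x↦r) gives L₀.
L = 2 + (-1 + x^2)·Dx  (order 1).
h: a_k = -3, -6, -6, -6, -6, -6, -6, -6, -6, -6, …
ICs: h(0) = -3.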